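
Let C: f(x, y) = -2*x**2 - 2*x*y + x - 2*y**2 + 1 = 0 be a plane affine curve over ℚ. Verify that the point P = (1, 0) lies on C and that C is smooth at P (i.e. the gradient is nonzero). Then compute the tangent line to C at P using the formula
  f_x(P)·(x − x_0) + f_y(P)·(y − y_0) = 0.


Tangent line at P: -3*x - 2*y + 3 = 0.

Step 1: f(1, 0) = 0, so P lies on C.
Step 2: partial derivatives
  f_x(x, y) = -4*x - 2*y + 1, f_y(x, y) = -2*x - 4*y.
  f_x(P) = -3, f_y(P) = -2 (gradient nonzero, so P is smooth).
Step 3: tangent line at P: -3·(x − 1) + -2·(y − 0) = 0.
Expanding: -3*x - 2*y + 3 = 0.


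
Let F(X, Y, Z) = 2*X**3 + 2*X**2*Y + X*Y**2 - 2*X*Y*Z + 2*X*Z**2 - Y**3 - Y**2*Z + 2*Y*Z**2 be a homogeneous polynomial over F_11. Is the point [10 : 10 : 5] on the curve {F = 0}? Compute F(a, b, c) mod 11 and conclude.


F(10,10,5) ≡ 2 (mod 11); P is NOT on the curve.

Evaluate F(10, 10, 5) term-by-term (mod 11).
  2*X**3 ↦ 2·1000·1·1 = 2000
  2*X**2*Y ↦ 2·100·10·1 = 2000
  X*Y**2 ↦ 1·10·100·1 = 1000
  -2*X*Y*Z ↦ -2·10·10·5 = -1000
  2*X*Z**2 ↦ 2·10·1·25 = 500
  -Y**3 ↦ -1·1·1000·1 = -1000
  -Y**2*Z ↦ -1·1·100·5 = -500
  2*Y*Z**2 ↦ 2·1·10·25 = 500
Sum: F(10, 10, 5) = (2000) + (2000) + (1000) + (-1000) + (500) + (-1000) + (-500) + (500) = 3500.
Reducing mod 11: 3500 ≡ 2 (mod 11).
Since F(a, b, c) ≡ 2 ≠ 0 (mod 11), P does NOT lie on the curve.


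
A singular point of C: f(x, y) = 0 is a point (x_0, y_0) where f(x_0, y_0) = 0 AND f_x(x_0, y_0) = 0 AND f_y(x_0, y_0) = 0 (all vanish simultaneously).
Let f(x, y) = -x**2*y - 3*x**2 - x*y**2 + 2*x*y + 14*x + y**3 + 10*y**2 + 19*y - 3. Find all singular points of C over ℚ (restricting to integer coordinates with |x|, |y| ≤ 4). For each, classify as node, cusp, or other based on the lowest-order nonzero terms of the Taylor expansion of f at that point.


Singular points: {(3, -2)}; classification: node.

Compute partial derivatives:
  f_x = -2*x*y - 6*x - y**2 + 2*y + 14.
  f_y = -x**2 - 2*x*y + 2*x + 3*y**2 + 20*y + 19.
Scan x_0 ∈ {−4, ..., 4}. For each x_0, f_y(x_0, y) is a polynomial in y; find its integer roots y ∈ {−4, ..., 4}, then test f_x and f at those candidates.
  x = -4: f_y(-4, y) = 3*y**2 + 28*y - 5; no integer root y with |y| ≤ 4.
  x = -3: f_y(-3, y) = 3*y**2 + 26*y + 4; no integer root y with |y| ≤ 4.
  x = -2: f_y(-2, y) = 3*y**2 + 24*y + 11; no integer root y with |y| ≤ 4.
  x = -1: f_y(-1, y) = 3*y**2 + 22*y + 16; no integer root y with |y| ≤ 4.
  x = 0: f_y(0, y) = 3*y**2 + 20*y + 19; no integer root y with |y| ≤ 4.
  x = 1: f_y(1, y) = 3*y**2 + 18*y + 20; no integer root y with |y| ≤ 4.
  x = 2: f_y(2, y) = 3*y**2 + 16*y + 19; no integer root y with |y| ≤ 4.
  x = 3: f_y(3, y) = 3*y**2 + 14*y + 16; vanishes at y ∈ {-2}. (3, -2): f_x = 0, f = 0 — SINGULAR.
  x = 4: f_y(4, y) = 3*y**2 + 12*y + 11; no integer root y with |y| ≤ 4.
Only singular point on the grid: (3, -2).
Classify: substitute x = 3 + u, y = -2 + v and expand: f = -u**2*v - u**2 - u*v**2 + v**3 + v**2.
No constant or linear terms (consistent with a singular point). Quadratic part: -u**2 + v**2. Cubic part: -u**2*v - u*v**2 + v**3.
The quadratic part v**2 - u**2 = (v − u)(v + u) splits into two distinct linear factors, so there are two distinct tangent lines y − -2 = ±(x − 3) — this is a node (ordinary double point).
Classification: node.


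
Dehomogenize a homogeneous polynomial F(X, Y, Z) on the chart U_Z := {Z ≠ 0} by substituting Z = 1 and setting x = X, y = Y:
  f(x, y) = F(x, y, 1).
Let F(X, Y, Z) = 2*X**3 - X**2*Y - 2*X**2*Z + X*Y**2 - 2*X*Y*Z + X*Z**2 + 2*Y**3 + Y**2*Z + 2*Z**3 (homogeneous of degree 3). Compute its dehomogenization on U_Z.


f(x, y) = 2*x**3 - x**2*y - 2*x**2 + x*y**2 - 2*x*y + x + 2*y**3 + y**2 + 2

On U_Z we set Z = 1. Each monomial c·X^i·Y^j·Z^k in F becomes c·x^i·y^j·1^k = c·x^i·y^j.
Substituting Z = 1: F(X, Y, 1) = 2*x**3 - x**2*y - 2*x**2 + x*y**2 - 2*x*y + x + 2*y**3 + y**2 + 2.
Note: deg(f) ≤ deg(F) = 3; strict inequality happens when F is divisible by Z (lost terms).


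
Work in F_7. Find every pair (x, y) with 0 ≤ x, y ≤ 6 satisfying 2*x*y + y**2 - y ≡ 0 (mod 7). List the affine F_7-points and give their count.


Affine F_7-points: {(0, 0), (0, 1), (1, 0), (1, 6), (2, 0), (2, 4), (3, 0), (3, 2), (4, 0), (5, 0), (5, 5), (6, 0), (6, 3)}; count = 13.

For each of the 49 pairs (x, y) ∈ F_7², evaluate f(x, y) mod 7. Record the zeros.
  x = 0: [0↦0, 1↦0, 2↦2, 3↦6, 4↦5, 5↦6, 6↦2]  zeros at y ∈ {0, 1}
  x = 1: [0↦0, 1↦2, 2↦6, 3↦5, 4↦6, 5↦2, 6↦0]  zeros at y ∈ {0, 6}
  x = 2: [0↦0, 1↦4, 2↦3, 3↦4, 4↦0, 5↦5, 6↦5]  zeros at y ∈ {0, 4}
  x = 3: [0↦0, 1↦6, 2↦0, 3↦3, 4↦1, 5↦1, 6↦3]  zeros at y ∈ {0, 2}
  x = 4: [0↦0, 1↦1, 2↦4, 3↦2, 4↦2, 5↦4, 6↦1]  zeros at y ∈ {0}
  x = 5: [0↦0, 1↦3, 2↦1, 3↦1, 4↦3, 5↦0, 6↦6]  zeros at y ∈ {0, 5}
  x = 6: [0↦0, 1↦5, 2↦5, 3↦0, 4↦4, 5↦3, 6↦4]  zeros at y ∈ {0, 3}
Collecting zeros: affine points = {(0, 0), (0, 1), (1, 0), (1, 6), (2, 0), (2, 4), (3, 0), (3, 2), (4, 0), (5, 0), (5, 5), (6, 0), (6, 3)}.
Total count |C(F_7)_aff| = 13.


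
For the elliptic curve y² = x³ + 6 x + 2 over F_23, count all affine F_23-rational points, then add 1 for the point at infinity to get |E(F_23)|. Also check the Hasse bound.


Affine points = {(0, 5), (0, 18), (1, 3), (1, 20), (3, 1), (3, 22), (6, 1), (6, 22), (9, 7), (9, 16), (10, 2), (10, 21), (12, 10), (12, 13), (13, 0), (14, 1), (14, 22), (16, 10), (16, 13), (17, 7), (17, 16), (18, 10), (18, 13), (19, 11), (19, 12), (20, 7), (20, 16), (22, 8), (22, 15)}; affine count = 29; |E(F_23)| = 30.

Discriminant check: Δ ∝ 4a³ + 27b² = 4·6³ + 27·2² = 4·216 + 27·4 ≡ 6 (mod 23). Nonzero ⇒ E is nonsingular.
For each x ∈ F_23, compute rhs = x³ + 6·x + 2 mod 23, then count y ∈ F_23 with y² ≡ rhs.
  x = 0: rhs = 2, matching y values: 5, 18 (2 points).
  x = 1: rhs = 9, matching y values: 3, 20 (2 points).
  x = 2: rhs = 22, matching y values: none (0 points).
  x = 3: rhs = 1, matching y values: 1, 22 (2 points).
  x = 4: rhs = 21, matching y values: none (0 points).
  x = 5: rhs = 19, matching y values: none (0 points).
  x = 6: rhs = 1, matching y values: 1, 22 (2 points).
  x = 7: rhs = 19, matching y values: none (0 points).
  x = 8: rhs = 10, matching y values: none (0 points).
  x = 9: rhs = 3, matching y values: 7, 16 (2 points).
  x = 10: rhs = 4, matching y values: 2, 21 (2 points).
  x = 11: rhs = 19, matching y values: none (0 points).
  x = 12: rhs = 8, matching y values: 10, 13 (2 points).
  x = 13: rhs = 0, matching y values: 0 (1 points).
  x = 14: rhs = 1, matching y values: 1, 22 (2 points).
  x = 15: rhs = 17, matching y values: none (0 points).
  x = 16: rhs = 8, matching y values: 10, 13 (2 points).
  x = 17: rhs = 3, matching y values: 7, 16 (2 points).
  x = 18: rhs = 8, matching y values: 10, 13 (2 points).
  x = 19: rhs = 6, matching y values: 11, 12 (2 points).
  x = 20: rhs = 3, matching y values: 7, 16 (2 points).
  x = 21: rhs = 5, matching y values: none (0 points).
  x = 22: rhs = 18, matching y values: 8, 15 (2 points).
Total affine count: 29.
Full point count |E(F_23)| = 29 + 1 = 30.
Hasse bound: |30 − (23+1)| = |6| = 6 ≤ 2√23 ≈ 9.5917 ✓.


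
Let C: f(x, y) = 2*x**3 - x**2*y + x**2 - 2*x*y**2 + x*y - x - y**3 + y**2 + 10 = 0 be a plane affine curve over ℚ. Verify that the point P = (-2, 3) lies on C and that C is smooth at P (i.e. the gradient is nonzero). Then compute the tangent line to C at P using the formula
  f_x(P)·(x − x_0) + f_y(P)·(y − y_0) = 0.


Tangent line at P: 16*x - 3*y + 41 = 0.

Step 1: f(-2, 3) = 0, so P lies on C.
Step 2: partial derivatives
  f_x(x, y) = 6*x**2 - 2*x*y + 2*x - 2*y**2 + y - 1, f_y(x, y) = -x**2 - 4*x*y + x - 3*y**2 + 2*y.
  f_x(P) = 16, f_y(P) = -3 (gradient nonzero, so P is smooth).
Step 3: tangent line at P: 16·(x − -2) + -3·(y − 3) = 0.
Expanding: 16*x - 3*y + 41 = 0.


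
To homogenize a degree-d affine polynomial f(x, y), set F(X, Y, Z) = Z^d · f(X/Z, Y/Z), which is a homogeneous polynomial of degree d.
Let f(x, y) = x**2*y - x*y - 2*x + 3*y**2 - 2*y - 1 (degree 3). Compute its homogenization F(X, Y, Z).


F(X, Y, Z) = X**2*Y - X*Y*Z - 2*X*Z**2 + 3*Y**2*Z - 2*Y*Z**2 - Z**3

deg(f) = 3.
Substitute x = X/Z, y = Y/Z into f, then multiply by Z^3.
  monomial 1·x^2·y^1 ↦ 1·X^2·Y^1·Z^0.
  monomial -1·x^1·y^1 ↦ -1·X^1·Y^1·Z^1.
  monomial -2·x^1·y^0 ↦ -2·X^1·Y^0·Z^2.
  monomial 3·x^0·y^2 ↦ 3·X^0·Y^2·Z^1.
  monomial -2·x^0·y^1 ↦ -2·X^0·Y^1·Z^2.
  monomial -1·x^0·y^0 ↦ -1·X^0·Y^0·Z^3.
Collecting: F(X, Y, Z) = X**2*Y - X*Y*Z - 2*X*Z**2 + 3*Y**2*Z - 2*Y*Z**2 - Z**3.


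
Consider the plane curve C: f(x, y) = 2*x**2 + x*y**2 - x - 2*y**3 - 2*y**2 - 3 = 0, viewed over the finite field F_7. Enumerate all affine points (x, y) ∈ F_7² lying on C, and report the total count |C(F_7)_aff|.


Affine F_7-points: {(0, 1), (3, 2), (4, 5), (5, 0), (5, 5), (6, 0), (6, 2)}; count = 7.

For each of the 49 pairs (x, y) ∈ F_7², evaluate f(x, y) mod 7. Record the zeros.
  x = 0: [0↦4, 1↦0, 2↦1, 3↦2, 4↦5, 5↦5, 6↦4]  zeros at y ∈ {1}
  x = 1: [0↦5, 1↦2, 2↦6, 3↦5, 4↦1, 5↦3, 6↦6]  zeros at y ∈ ∅
  x = 2: [0↦3, 1↦1, 2↦1, 3↦5, 4↦1, 5↦5, 6↦5]  zeros at y ∈ ∅
  x = 3: [0↦5, 1↦4, 2↦0, 3↦2, 4↦5, 5↦4, 6↦1]  zeros at y ∈ {2}
  x = 4: [0↦4, 1↦4, 2↦3, 3↦3, 4↦6, 5↦0, 6↦1]  zeros at y ∈ {5}
  x = 5: [0↦0, 1↦1, 2↦3, 3↦1, 4↦4, 5↦0, 6↦5]  zeros at y ∈ {0, 5}
  x = 6: [0↦0, 1↦2, 2↦0, 3↦3, 4↦6, 5↦4, 6↦6]  zeros at y ∈ {0, 2}
Collecting zeros: affine points = {(0, 1), (3, 2), (4, 5), (5, 0), (5, 5), (6, 0), (6, 2)}.
Total count |C(F_7)_aff| = 7.


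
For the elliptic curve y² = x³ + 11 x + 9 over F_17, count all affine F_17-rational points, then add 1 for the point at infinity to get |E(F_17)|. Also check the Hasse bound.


Affine points = {(0, 3), (0, 14), (1, 2), (1, 15), (3, 1), (3, 16), (4, 7), (4, 10), (5, 6), (5, 11), (6, 6), (6, 11), (7, 2), (7, 15), (9, 2), (9, 15), (11, 4), (11, 13), (12, 4), (12, 13), (14, 0), (15, 8), (15, 9)}; affine count = 23; |E(F_17)| = 24.

Discriminant check: Δ ∝ 4a³ + 27b² = 4·11³ + 27·9² = 4·1331 + 27·81 ≡ 14 (mod 17). Nonzero ⇒ E is nonsingular.
For each x ∈ F_17, compute rhs = x³ + 11·x + 9 mod 17, then count y ∈ F_17 with y² ≡ rhs.
  x = 0: rhs = 9, matching y values: 3, 14 (2 points).
  x = 1: rhs = 4, matching y values: 2, 15 (2 points).
  x = 2: rhs = 5, matching y values: none (0 points).
  x = 3: rhs = 1, matching y values: 1, 16 (2 points).
  x = 4: rhs = 15, matching y values: 7, 10 (2 points).
  x = 5: rhs = 2, matching y values: 6, 11 (2 points).
  x = 6: rhs = 2, matching y values: 6, 11 (2 points).
  x = 7: rhs = 4, matching y values: 2, 15 (2 points).
  x = 8: rhs = 14, matching y values: none (0 points).
  x = 9: rhs = 4, matching y values: 2, 15 (2 points).
  x = 10: rhs = 14, matching y values: none (0 points).
  x = 11: rhs = 16, matching y values: 4, 13 (2 points).
  x = 12: rhs = 16, matching y values: 4, 13 (2 points).
  x = 13: rhs = 3, matching y values: none (0 points).
  x = 14: rhs = 0, matching y values: 0 (1 points).
  x = 15: rhs = 13, matching y values: 8, 9 (2 points).
  x = 16: rhs = 14, matching y values: none (0 points).
Total affine count: 23.
Full point count |E(F_17)| = 23 + 1 = 24.
Hasse bound: |24 − (17+1)| = |6| = 6 ≤ 2√17 ≈ 8.2462 ✓.


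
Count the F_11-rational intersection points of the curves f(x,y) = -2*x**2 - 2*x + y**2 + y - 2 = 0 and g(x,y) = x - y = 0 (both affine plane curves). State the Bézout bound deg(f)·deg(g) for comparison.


Common zeros: {(4, 4), (6, 6)}; count = 2; Bézout bound = 2.

deg(f) = 2, deg(g) = 1, so Bézout bound = 2.
Scan x ∈ F_11. For each x, list the y ∈ F_11 with f(x, y) ≡ 0 and those with g(x, y) ≡ 0 (mod 11); the common zeros in that column are the intersection.
  x = 0: f ≡ 0 at y ∈ {1, 9}; g ≡ 0 at y ∈ {0}; common: ∅.
  x = 1: f ≡ 0 at y ∈ {2, 8}; g ≡ 0 at y ∈ {1}; common: ∅.
  x = 2: f ≡ 0 at y ∈ ∅; g ≡ 0 at y ∈ {2}; common: ∅.
  x = 3: f ≡ 0 at y ∈ ∅; g ≡ 0 at y ∈ {3}; common: ∅.
  x = 4: f ≡ 0 at y ∈ {4, 6}; g ≡ 0 at y ∈ {4}; common: {4}.
  x = 5: f ≡ 0 at y ∈ ∅; g ≡ 0 at y ∈ {5}; common: ∅.
  x = 6: f ≡ 0 at y ∈ {4, 6}; g ≡ 0 at y ∈ {6}; common: {6}.
  x = 7: f ≡ 0 at y ∈ ∅; g ≡ 0 at y ∈ {7}; common: ∅.
  x = 8: f ≡ 0 at y ∈ ∅; g ≡ 0 at y ∈ {8}; common: ∅.
  x = 9: f ≡ 0 at y ∈ {2, 8}; g ≡ 0 at y ∈ {9}; common: ∅.
  x = 10: f ≡ 0 at y ∈ {1, 9}; g ≡ 0 at y ∈ {10}; common: ∅.
Collecting: common zeros = {(4, 4), (6, 6)}, so the count is 2.
Comparison with the Bézout bound: 2 ≤ 2 = deg(f)·deg(g), as expected for curves with no common component (the bound is attained).


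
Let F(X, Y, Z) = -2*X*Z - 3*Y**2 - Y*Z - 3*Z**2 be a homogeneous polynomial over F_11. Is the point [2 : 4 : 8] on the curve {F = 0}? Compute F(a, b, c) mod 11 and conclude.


F(2,4,8) ≡ 4 (mod 11); P is NOT on the curve.

Evaluate F(2, 4, 8) term-by-term (mod 11).
  -2*X*Z ↦ -2·2·1·8 = -32
  -3*Y**2 ↦ -3·1·16·1 = -48
  -Y*Z ↦ -1·1·4·8 = -32
  -3*Z**2 ↦ -3·1·1·64 = -192
Sum: F(2, 4, 8) = (-32) + (-48) + (-32) + (-192) = -304.
Reducing mod 11: -304 ≡ 4 (mod 11).
Since F(a, b, c) ≡ 4 ≠ 0 (mod 11), P does NOT lie on the curve.


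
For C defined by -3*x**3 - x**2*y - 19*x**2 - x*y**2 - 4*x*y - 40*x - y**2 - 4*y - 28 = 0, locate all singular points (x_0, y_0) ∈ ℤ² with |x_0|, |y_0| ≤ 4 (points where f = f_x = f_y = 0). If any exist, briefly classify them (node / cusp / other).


Singular points: {(-2, 0)}; classification: node.

Compute partial derivatives:
  f_x = -9*x**2 - 2*x*y - 38*x - y**2 - 4*y - 40.
  f_y = -x**2 - 2*x*y - 4*x - 2*y - 4.
Scan x_0 ∈ {−4, ..., 4}. For each x_0, f_y(x_0, y) is a polynomial in y; find its integer roots y ∈ {−4, ..., 4}, then test f_x and f at those candidates.
  x = -4: f_y(-4, y) = 6*y - 4; no integer root y with |y| ≤ 4.
  x = -3: f_y(-3, y) = 4*y - 1; no integer root y with |y| ≤ 4.
  x = -2: f_y(-2, y) = 2*y; vanishes at y ∈ {0}. (-2, 0): f_x = 0, f = 0 — SINGULAR.
  x = -1: f_y(-1, y) = -1; no integer root y with |y| ≤ 4.
  x = 0: f_y(0, y) = -2*y - 4; vanishes at y ∈ {-2}. (0, -2): f_x = -36 ≠ 0.
  x = 1: f_y(1, y) = -4*y - 9; no integer root y with |y| ≤ 4.
  x = 2: f_y(2, y) = -6*y - 16; no integer root y with |y| ≤ 4.
  x = 3: f_y(3, y) = -8*y - 25; no integer root y with |y| ≤ 4.
  x = 4: f_y(4, y) = -10*y - 36; no integer root y with |y| ≤ 4.
Only singular point on the grid: (-2, 0).
Classify: substitute x = -2 + u, y = 0 + v and expand: f = -3*u**3 - u**2*v - u**2 - u*v**2 + v**2.
No constant or linear terms (consistent with a singular point). Quadratic part: -u**2 + v**2. Cubic part: -3*u**3 - u**2*v - u*v**2.
The quadratic part v**2 - u**2 = (v − u)(v + u) splits into two distinct linear factors, so there are two distinct tangent lines y − 0 = ±(x − -2) — this is a node (ordinary double point).
Classification: node.


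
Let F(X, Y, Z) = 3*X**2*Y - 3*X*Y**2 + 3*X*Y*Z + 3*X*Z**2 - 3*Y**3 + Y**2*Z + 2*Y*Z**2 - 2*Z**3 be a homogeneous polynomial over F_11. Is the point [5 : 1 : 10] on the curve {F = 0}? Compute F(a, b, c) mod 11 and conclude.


F(5,1,10) ≡ 5 (mod 11); P is NOT on the curve.

Evaluate F(5, 1, 10) term-by-term (mod 11).
  3*X**2*Y ↦ 3·25·1·1 = 75
  -3*X*Y**2 ↦ -3·5·1·1 = -15
  3*X*Y*Z ↦ 3·5·1·10 = 150
  3*X*Z**2 ↦ 3·5·1·100 = 1500
  -3*Y**3 ↦ -3·1·1·1 = -3
  Y**2*Z ↦ 1·1·1·10 = 10
  2*Y*Z**2 ↦ 2·1·1·100 = 200
  -2*Z**3 ↦ -2·1·1·1000 = -2000
Sum: F(5, 1, 10) = (75) + (-15) + (150) + (1500) + (-3) + (10) + (200) + (-2000) = -83.
Reducing mod 11: -83 ≡ 5 (mod 11).
Since F(a, b, c) ≡ 5 ≠ 0 (mod 11), P does NOT lie on the curve.


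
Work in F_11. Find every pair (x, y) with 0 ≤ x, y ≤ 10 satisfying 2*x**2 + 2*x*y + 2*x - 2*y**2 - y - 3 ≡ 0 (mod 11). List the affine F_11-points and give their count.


Affine F_11-points: {(1, 1), (1, 5), (2, 3), (2, 4), (4, 4), (4, 5), (5, 3), (5, 7), (8, 1), (9, 7)}; count = 10.

For each of the 121 pairs (x, y) ∈ F_11², evaluate f(x, y) mod 11. Record the zeros.
  x = 0: [0↦8, 1↦5, 2↦9, 3↦9, 4↦5, 5↦8, 6↦7, 7↦2, 8↦4, 9↦2, 10↦7]  zeros at y ∈ ∅
  x = 1: [0↦1, 1↦0, 2↦6, 3↦8, 4↦6, 5↦0, 6↦1, 7↦9, 8↦2, 9↦2, 10↦9]  zeros at y ∈ {1, 5}
  x = 2: [0↦9, 1↦10, 2↦7, 3↦0, 4↦0, 5↦7, 6↦10, 7↦9, 8↦4, 9↦6, 10↦4]  zeros at y ∈ {3, 4}
  x = 3: [0↦10, 1↦2, 2↦1, 3↦7, 4↦9, 5↦7, 6↦1, 7↦2, 8↦10, 9↦3, 10↦3]  zeros at y ∈ ∅
  x = 4: [0↦4, 1↦9, 2↦10, 3↦7, 4↦0, 5↦0, 6↦7, 7↦10, 8↦9, 9↦4, 10↦6]  zeros at y ∈ {4, 5}
  x = 5: [0↦2, 1↦9, 2↦1, 3↦0, 4↦6, 5↦8, 6↦6, 7↦0, 8↦1, 9↦9, 10↦2]  zeros at y ∈ {3, 7}
  x = 6: [0↦4, 1↦2, 2↦7, 3↦8, 4↦5, 5↦9, 6↦9, 7↦5, 8↦8, 9↦7, 10↦2]  zeros at y ∈ ∅
  x = 7: [0↦10, 1↦10, 2↦6, 3↦9, 4↦8, 5↦3, 6↦5, 7↦3, 8↦8, 9↦9, 10↦6]  zeros at y ∈ ∅
  x = 8: [0↦9, 1↦0, 2↦9, 3↦3, 4↦4, 5↦1, 6↦5, 7↦5, 8↦1, 9↦4, 10↦3]  zeros at y ∈ {1}
  x = 9: [0↦1, 1↦5, 2↦5, 3↦1, 4↦4, 5↦3, 6↦9, 7↦0, 8↦9, 9↦3, 10↦4]  zeros at y ∈ {7}
  x = 10: [0↦8, 1↦3, 2↦5, 3↦3, 4↦8, 5↦9, 6↦6, 7↦10, 8↦10, 9↦6, 10↦9]  zeros at y ∈ ∅
Collecting zeros: affine points = {(1, 1), (1, 5), (2, 3), (2, 4), (4, 4), (4, 5), (5, 3), (5, 7), (8, 1), (9, 7)}.
Total count |C(F_11)_aff| = 10.


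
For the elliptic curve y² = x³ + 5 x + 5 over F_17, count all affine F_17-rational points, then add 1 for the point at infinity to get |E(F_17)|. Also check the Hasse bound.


Affine points = {(3, 8), (3, 9), (4, 2), (4, 15), (5, 6), (5, 11), (6, 8), (6, 9), (7, 3), (7, 14), (8, 8), (8, 9), (10, 1), (10, 16), (12, 5), (12, 12), (15, 2), (15, 15), (16, 4), (16, 13)}; affine count = 20; |E(F_17)| = 21.

Discriminant check: Δ ∝ 4a³ + 27b² = 4·5³ + 27·5² = 4·125 + 27·25 ≡ 2 (mod 17). Nonzero ⇒ E is nonsingular.
For each x ∈ F_17, compute rhs = x³ + 5·x + 5 mod 17, then count y ∈ F_17 with y² ≡ rhs.
  x = 0: rhs = 5, matching y values: none (0 points).
  x = 1: rhs = 11, matching y values: none (0 points).
  x = 2: rhs = 6, matching y values: none (0 points).
  x = 3: rhs = 13, matching y values: 8, 9 (2 points).
  x = 4: rhs = 4, matching y values: 2, 15 (2 points).
  x = 5: rhs = 2, matching y values: 6, 11 (2 points).
  x = 6: rhs = 13, matching y values: 8, 9 (2 points).
  x = 7: rhs = 9, matching y values: 3, 14 (2 points).
  x = 8: rhs = 13, matching y values: 8, 9 (2 points).
  x = 9: rhs = 14, matching y values: none (0 points).
  x = 10: rhs = 1, matching y values: 1, 16 (2 points).
  x = 11: rhs = 14, matching y values: none (0 points).
  x = 12: rhs = 8, matching y values: 5, 12 (2 points).
  x = 13: rhs = 6, matching y values: none (0 points).
  x = 14: rhs = 14, matching y values: none (0 points).
  x = 15: rhs = 4, matching y values: 2, 15 (2 points).
  x = 16: rhs = 16, matching y values: 4, 13 (2 points).
Total affine count: 20.
Full point count |E(F_17)| = 20 + 1 = 21.
Hasse bound: |21 − (17+1)| = |3| = 3 ≤ 2√17 ≈ 8.2462 ✓.


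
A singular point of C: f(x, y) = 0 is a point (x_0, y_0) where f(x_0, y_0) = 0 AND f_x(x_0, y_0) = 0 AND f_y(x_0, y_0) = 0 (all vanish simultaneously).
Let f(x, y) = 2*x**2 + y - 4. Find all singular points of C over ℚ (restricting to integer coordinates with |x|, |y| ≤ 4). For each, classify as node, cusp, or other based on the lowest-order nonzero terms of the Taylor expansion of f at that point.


No singular points in the scanned grid; C is smooth there.

Compute partial derivatives:
  f_x = 4*x.
  f_y = 1.
f_y = 1 is a nonzero constant, so f_y never vanishes: no point (x, y) can satisfy f = f_x = f_y = 0. In particular no (x, y) ∈ {−4, ..., 4}² is singular; the curve is smooth.


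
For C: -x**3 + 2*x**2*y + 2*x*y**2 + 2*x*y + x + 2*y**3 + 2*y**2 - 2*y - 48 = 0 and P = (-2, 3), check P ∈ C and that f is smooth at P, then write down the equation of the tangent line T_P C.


Tangent line at P: -11*x + 44*y - 154 = 0.

Step 1: f(-2, 3) = 0, so P lies on C.
Step 2: partial derivatives
  f_x(x, y) = -3*x**2 + 4*x*y + 2*y**2 + 2*y + 1, f_y(x, y) = 2*x**2 + 4*x*y + 2*x + 6*y**2 + 4*y - 2.
  f_x(P) = -11, f_y(P) = 44 (gradient nonzero, so P is smooth).
Step 3: tangent line at P: -11·(x − -2) + 44·(y − 3) = 0.
Expanding: -11*x + 44*y - 154 = 0.


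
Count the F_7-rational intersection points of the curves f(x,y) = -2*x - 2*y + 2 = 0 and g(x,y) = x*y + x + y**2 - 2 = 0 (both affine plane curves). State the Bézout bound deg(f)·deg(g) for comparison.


Common zeros: ∅; count = 0; Bézout bound = 2.

deg(f) = 1, deg(g) = 2, so Bézout bound = 2.
Scan x ∈ F_7. For each x, list the y ∈ F_7 with f(x, y) ≡ 0 and those with g(x, y) ≡ 0 (mod 7); the common zeros in that column are the intersection.
  x = 0: f ≡ 0 at y ∈ {1}; g ≡ 0 at y ∈ {3, 4}; common: ∅.
  x = 1: f ≡ 0 at y ∈ {0}; g ≡ 0 at y ∈ ∅; common: ∅.
  x = 2: f ≡ 0 at y ∈ {6}; g ≡ 0 at y ∈ {0, 5}; common: ∅.
  x = 3: f ≡ 0 at y ∈ {5}; g ≡ 0 at y ∈ ∅; common: ∅.
  x = 4: f ≡ 0 at y ∈ {4}; g ≡ 0 at y ∈ {1, 2}; common: ∅.
  x = 5: f ≡ 0 at y ∈ {3}; g ≡ 0 at y ∈ ∅; common: ∅.
  x = 6: f ≡ 0 at y ∈ {2}; g ≡ 0 at y ∈ ∅; common: ∅.
Collecting: common zeros = ∅, so the count is 0.
Comparison with the Bézout bound: 0 ≤ 2 = deg(f)·deg(g), as expected for curves with no common component (the affine F_7-count falls short of the bound because intersections may lie at infinity, over extension fields, or carry multiplicity).


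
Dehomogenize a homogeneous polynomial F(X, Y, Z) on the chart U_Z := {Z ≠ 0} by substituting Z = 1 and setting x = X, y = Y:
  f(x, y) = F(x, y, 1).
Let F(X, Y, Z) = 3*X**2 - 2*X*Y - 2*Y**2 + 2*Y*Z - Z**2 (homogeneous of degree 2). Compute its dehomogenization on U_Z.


f(x, y) = 3*x**2 - 2*x*y - 2*y**2 + 2*y - 1

On U_Z we set Z = 1. Each monomial c·X^i·Y^j·Z^k in F becomes c·x^i·y^j·1^k = c·x^i·y^j.
Substituting Z = 1: F(X, Y, 1) = 3*x**2 - 2*x*y - 2*y**2 + 2*y - 1.
Note: deg(f) ≤ deg(F) = 2; strict inequality happens when F is divisible by Z (lost terms).


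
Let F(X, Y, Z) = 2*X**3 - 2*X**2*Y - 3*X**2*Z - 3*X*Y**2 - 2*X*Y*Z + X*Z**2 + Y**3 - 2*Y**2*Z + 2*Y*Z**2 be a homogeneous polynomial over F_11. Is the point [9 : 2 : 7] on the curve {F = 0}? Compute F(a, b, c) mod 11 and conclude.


F(9,2,7) ≡ 3 (mod 11); P is NOT on the curve.

Evaluate F(9, 2, 7) term-by-term (mod 11).
  2*X**3 ↦ 2·729·1·1 = 1458
  -2*X**2*Y ↦ -2·81·2·1 = -324
  -3*X**2*Z ↦ -3·81·1·7 = -1701
  -3*X*Y**2 ↦ -3·9·4·1 = -108
  -2*X*Y*Z ↦ -2·9·2·7 = -252
  X*Z**2 ↦ 1·9·1·49 = 441
  Y**3 ↦ 1·1·8·1 = 8
  -2*Y**2*Z ↦ -2·1·4·7 = -56
  2*Y*Z**2 ↦ 2·1·2·49 = 196
Sum: F(9, 2, 7) = (1458) + (-324) + (-1701) + (-108) + (-252) + (441) + (8) + (-56) + (196) = -338.
Reducing mod 11: -338 ≡ 3 (mod 11).
Since F(a, b, c) ≡ 3 ≠ 0 (mod 11), P does NOT lie on the curve.


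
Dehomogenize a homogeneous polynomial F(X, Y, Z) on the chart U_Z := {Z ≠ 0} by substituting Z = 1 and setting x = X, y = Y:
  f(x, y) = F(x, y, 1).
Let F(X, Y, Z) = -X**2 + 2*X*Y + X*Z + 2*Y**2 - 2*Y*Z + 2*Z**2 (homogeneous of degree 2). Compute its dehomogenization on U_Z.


f(x, y) = -x**2 + 2*x*y + x + 2*y**2 - 2*y + 2

On U_Z we set Z = 1. Each monomial c·X^i·Y^j·Z^k in F becomes c·x^i·y^j·1^k = c·x^i·y^j.
Substituting Z = 1: F(X, Y, 1) = -x**2 + 2*x*y + x + 2*y**2 - 2*y + 2.
Note: deg(f) ≤ deg(F) = 2; strict inequality happens when F is divisible by Z (lost terms).


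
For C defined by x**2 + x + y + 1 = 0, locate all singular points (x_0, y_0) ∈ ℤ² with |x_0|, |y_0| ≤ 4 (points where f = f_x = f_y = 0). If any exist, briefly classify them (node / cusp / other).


No singular points in the scanned grid; C is smooth there.

Compute partial derivatives:
  f_x = 2*x + 1.
  f_y = 1.
f_y = 1 is a nonzero constant, so f_y never vanishes: no point (x, y) can satisfy f = f_x = f_y = 0. In particular no (x, y) ∈ {−4, ..., 4}² is singular; the curve is smooth.


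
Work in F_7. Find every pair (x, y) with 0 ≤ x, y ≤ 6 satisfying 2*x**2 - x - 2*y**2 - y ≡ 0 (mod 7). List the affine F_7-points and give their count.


Affine F_7-points: {(0, 0), (0, 3), (1, 4), (1, 6), (2, 5), (3, 4), (3, 6), (4, 0), (4, 3), (5, 1), (5, 2), (6, 1), (6, 2)}; count = 13.

For each of the 49 pairs (x, y) ∈ F_7², evaluate f(x, y) mod 7. Record the zeros.
  x = 0: [0↦0, 1↦4, 2↦4, 3↦0, 4↦6, 5↦1, 6↦6]  zeros at y ∈ {0, 3}
  x = 1: [0↦1, 1↦5, 2↦5, 3↦1, 4↦0, 5↦2, 6↦0]  zeros at y ∈ {4, 6}
  x = 2: [0↦6, 1↦3, 2↦3, 3↦6, 4↦5, 5↦0, 6↦5]  zeros at y ∈ {5}
  x = 3: [0↦1, 1↦5, 2↦5, 3↦1, 4↦0, 5↦2, 6↦0]  zeros at y ∈ {4, 6}
  x = 4: [0↦0, 1↦4, 2↦4, 3↦0, 4↦6, 5↦1, 6↦6]  zeros at y ∈ {0, 3}
  x = 5: [0↦3, 1↦0, 2↦0, 3↦3, 4↦2, 5↦4, 6↦2]  zeros at y ∈ {1, 2}
  x = 6: [0↦3, 1↦0, 2↦0, 3↦3, 4↦2, 5↦4, 6↦2]  zeros at y ∈ {1, 2}
Collecting zeros: affine points = {(0, 0), (0, 3), (1, 4), (1, 6), (2, 5), (3, 4), (3, 6), (4, 0), (4, 3), (5, 1), (5, 2), (6, 1), (6, 2)}.
Total count |C(F_7)_aff| = 13.


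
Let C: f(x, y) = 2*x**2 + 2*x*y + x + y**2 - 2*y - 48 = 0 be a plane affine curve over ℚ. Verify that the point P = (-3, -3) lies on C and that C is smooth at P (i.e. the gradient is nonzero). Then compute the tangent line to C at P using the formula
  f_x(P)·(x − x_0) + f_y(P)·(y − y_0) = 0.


Tangent line at P: -17*x - 14*y - 93 = 0.

Step 1: f(-3, -3) = 0, so P lies on C.
Step 2: partial derivatives
  f_x(x, y) = 4*x + 2*y + 1, f_y(x, y) = 2*x + 2*y - 2.
  f_x(P) = -17, f_y(P) = -14 (gradient nonzero, so P is smooth).
Step 3: tangent line at P: -17·(x − -3) + -14·(y − -3) = 0.
Expanding: -17*x - 14*y - 93 = 0.


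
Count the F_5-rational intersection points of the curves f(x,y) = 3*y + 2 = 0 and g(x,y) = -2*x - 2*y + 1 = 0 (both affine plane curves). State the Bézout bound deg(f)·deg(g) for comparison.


Common zeros: {(2, 1)}; count = 1; Bézout bound = 1.

deg(f) = 1, deg(g) = 1, so Bézout bound = 1.
Scan x ∈ F_5. For each x, list the y ∈ F_5 with f(x, y) ≡ 0 and those with g(x, y) ≡ 0 (mod 5); the common zeros in that column are the intersection.
  x = 0: f ≡ 0 at y ∈ {1}; g ≡ 0 at y ∈ {3}; common: ∅.
  x = 1: f ≡ 0 at y ∈ {1}; g ≡ 0 at y ∈ {2}; common: ∅.
  x = 2: f ≡ 0 at y ∈ {1}; g ≡ 0 at y ∈ {1}; common: {1}.
  x = 3: f ≡ 0 at y ∈ {1}; g ≡ 0 at y ∈ {0}; common: ∅.
  x = 4: f ≡ 0 at y ∈ {1}; g ≡ 0 at y ∈ {4}; common: ∅.
Collecting: common zeros = {(2, 1)}, so the count is 1.
Comparison with the Bézout bound: 1 ≤ 1 = deg(f)·deg(g), as expected for curves with no common component (the bound is attained).


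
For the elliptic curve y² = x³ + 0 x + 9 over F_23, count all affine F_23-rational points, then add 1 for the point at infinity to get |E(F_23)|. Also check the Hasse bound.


Affine points = {(0, 3), (0, 20), (3, 6), (3, 17), (4, 2), (4, 21), (6, 8), (6, 15), (9, 5), (9, 18), (11, 11), (11, 12), (12, 9), (12, 14), (14, 4), (14, 19), (15, 7), (15, 16), (17, 0), (21, 1), (21, 22), (22, 10), (22, 13)}; affine count = 23; |E(F_23)| = 24.

Discriminant check: Δ ∝ 4a³ + 27b² = 4·0³ + 27·9² = 4·0 + 27·81 ≡ 2 (mod 23). Nonzero ⇒ E is nonsingular.
For each x ∈ F_23, compute rhs = x³ + 0·x + 9 mod 23, then count y ∈ F_23 with y² ≡ rhs.
  x = 0: rhs = 9, matching y values: 3, 20 (2 points).
  x = 1: rhs = 10, matching y values: none (0 points).
  x = 2: rhs = 17, matching y values: none (0 points).
  x = 3: rhs = 13, matching y values: 6, 17 (2 points).
  x = 4: rhs = 4, matching y values: 2, 21 (2 points).
  x = 5: rhs = 19, matching y values: none (0 points).
  x = 6: rhs = 18, matching y values: 8, 15 (2 points).
  x = 7: rhs = 7, matching y values: none (0 points).
  x = 8: rhs = 15, matching y values: none (0 points).
  x = 9: rhs = 2, matching y values: 5, 18 (2 points).
  x = 10: rhs = 20, matching y values: none (0 points).
  x = 11: rhs = 6, matching y values: 11, 12 (2 points).
  x = 12: rhs = 12, matching y values: 9, 14 (2 points).
  x = 13: rhs = 21, matching y values: none (0 points).
  x = 14: rhs = 16, matching y values: 4, 19 (2 points).
  x = 15: rhs = 3, matching y values: 7, 16 (2 points).
  x = 16: rhs = 11, matching y values: none (0 points).
  x = 17: rhs = 0, matching y values: 0 (1 points).
  x = 18: rhs = 22, matching y values: none (0 points).
  x = 19: rhs = 14, matching y values: none (0 points).
  x = 20: rhs = 5, matching y values: none (0 points).
  x = 21: rhs = 1, matching y values: 1, 22 (2 points).
  x = 22: rhs = 8, matching y values: 10, 13 (2 points).
Total affine count: 23.
Full point count |E(F_23)| = 23 + 1 = 24.
Hasse bound: |24 − (23+1)| = |0| = 0 ≤ 2√23 ≈ 9.5917 ✓.


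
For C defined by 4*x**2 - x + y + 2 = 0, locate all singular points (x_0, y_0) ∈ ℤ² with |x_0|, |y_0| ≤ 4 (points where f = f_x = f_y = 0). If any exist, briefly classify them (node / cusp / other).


No singular points in the scanned grid; C is smooth there.

Compute partial derivatives:
  f_x = 8*x - 1.
  f_y = 1.
f_y = 1 is a nonzero constant, so f_y never vanishes: no point (x, y) can satisfy f = f_x = f_y = 0. In particular no (x, y) ∈ {−4, ..., 4}² is singular; the curve is smooth.


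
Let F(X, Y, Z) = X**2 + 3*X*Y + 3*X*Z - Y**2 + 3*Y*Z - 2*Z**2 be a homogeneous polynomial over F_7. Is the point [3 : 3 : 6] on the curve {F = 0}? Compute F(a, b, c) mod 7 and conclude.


F(3,3,6) ≡ 0 (mod 7); P is on the curve.

Evaluate F(3, 3, 6) term-by-term (mod 7).
  X**2 ↦ 1·9·1·1 = 9
  3*X*Y ↦ 3·3·3·1 = 27
  3*X*Z ↦ 3·3·1·6 = 54
  -Y**2 ↦ -1·1·9·1 = -9
  3*Y*Z ↦ 3·1·3·6 = 54
  -2*Z**2 ↦ -2·1·1·36 = -72
Sum: F(3, 3, 6) = (9) + (27) + (54) + (-9) + (54) + (-72) = 63.
Reducing mod 7: 63 ≡ 0 (mod 7).
Since F(a, b, c) ≡ 0 (mod 7), P lies on the curve.


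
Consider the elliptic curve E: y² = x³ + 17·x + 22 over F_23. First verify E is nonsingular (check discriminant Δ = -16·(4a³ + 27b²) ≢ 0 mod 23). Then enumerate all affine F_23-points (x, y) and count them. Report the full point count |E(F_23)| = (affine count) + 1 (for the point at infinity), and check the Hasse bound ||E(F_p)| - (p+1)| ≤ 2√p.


Affine points = {(2, 8), (2, 15), (3, 10), (3, 13), (4, 4), (4, 19), (5, 5), (5, 18), (6, 8), (6, 15), (7, 1), (7, 22), (8, 7), (8, 16), (13, 5), (13, 18), (15, 8), (15, 15), (17, 7), (17, 16), (20, 6), (20, 17), (21, 7), (21, 16), (22, 2), (22, 21)}; affine count = 26; |E(F_23)| = 27.

Discriminant check: Δ ∝ 4a³ + 27b² = 4·17³ + 27·22² = 4·4913 + 27·484 ≡ 14 (mod 23). Nonzero ⇒ E is nonsingular.
For each x ∈ F_23, compute rhs = x³ + 17·x + 22 mod 23, then count y ∈ F_23 with y² ≡ rhs.
  x = 0: rhs = 22, matching y values: none (0 points).
  x = 1: rhs = 17, matching y values: none (0 points).
  x = 2: rhs = 18, matching y values: 8, 15 (2 points).
  x = 3: rhs = 8, matching y values: 10, 13 (2 points).
  x = 4: rhs = 16, matching y values: 4, 19 (2 points).
  x = 5: rhs = 2, matching y values: 5, 18 (2 points).
  x = 6: rhs = 18, matching y values: 8, 15 (2 points).
  x = 7: rhs = 1, matching y values: 1, 22 (2 points).
  x = 8: rhs = 3, matching y values: 7, 16 (2 points).
  x = 9: rhs = 7, matching y values: none (0 points).
  x = 10: rhs = 19, matching y values: none (0 points).
  x = 11: rhs = 22, matching y values: none (0 points).
  x = 12: rhs = 22, matching y values: none (0 points).
  x = 13: rhs = 2, matching y values: 5, 18 (2 points).
  x = 14: rhs = 14, matching y values: none (0 points).
  x = 15: rhs = 18, matching y values: 8, 15 (2 points).
  x = 16: rhs = 20, matching y values: none (0 points).
  x = 17: rhs = 3, matching y values: 7, 16 (2 points).
  x = 18: rhs = 19, matching y values: none (0 points).
  x = 19: rhs = 5, matching y values: none (0 points).
  x = 20: rhs = 13, matching y values: 6, 17 (2 points).
  x = 21: rhs = 3, matching y values: 7, 16 (2 points).
  x = 22: rhs = 4, matching y values: 2, 21 (2 points).
Total affine count: 26.
Full point count |E(F_23)| = 26 + 1 = 27.
Hasse bound: |27 − (23+1)| = |3| = 3 ≤ 2√23 ≈ 9.5917 ✓.


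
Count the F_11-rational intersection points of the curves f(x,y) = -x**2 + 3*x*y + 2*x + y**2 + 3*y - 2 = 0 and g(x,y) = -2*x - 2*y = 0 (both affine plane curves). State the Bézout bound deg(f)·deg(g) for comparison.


Common zeros: ∅; count = 0; Bézout bound = 2.

deg(f) = 2, deg(g) = 1, so Bézout bound = 2.
Scan x ∈ F_11. For each x, list the y ∈ F_11 with f(x, y) ≡ 0 and those with g(x, y) ≡ 0 (mod 11); the common zeros in that column are the intersection.
  x = 0: f ≡ 0 at y ∈ ∅; g ≡ 0 at y ∈ {0}; common: ∅.
  x = 1: f ≡ 0 at y ∈ ∅; g ≡ 0 at y ∈ {10}; common: ∅.
  x = 2: f ≡ 0 at y ∈ {6, 7}; g ≡ 0 at y ∈ {9}; common: ∅.
  x = 3: f ≡ 0 at y ∈ ∅; g ≡ 0 at y ∈ {8}; common: ∅.
  x = 4: f ≡ 0 at y ∈ {3, 4}; g ≡ 0 at y ∈ {7}; common: ∅.
  x = 5: f ≡ 0 at y ∈ ∅; g ≡ 0 at y ∈ {6}; common: ∅.
  x = 6: f ≡ 0 at y ∈ ∅; g ≡ 0 at y ∈ {5}; common: ∅.
  x = 7: f ≡ 0 at y ∈ {3, 6}; g ≡ 0 at y ∈ {4}; common: ∅.
  x = 8: f ≡ 0 at y ∈ {1, 5}; g ≡ 0 at y ∈ {3}; common: ∅.
  x = 9: f ≡ 0 at y ∈ {5, 9}; g ≡ 0 at y ∈ {2}; common: ∅.
  x = 10: f ≡ 0 at y ∈ {4, 7}; g ≡ 0 at y ∈ {1}; common: ∅.
Collecting: common zeros = ∅, so the count is 0.
Comparison with the Bézout bound: 0 ≤ 2 = deg(f)·deg(g), as expected for curves with no common component (the affine F_11-count falls short of the bound because intersections may lie at infinity, over extension fields, or carry multiplicity).


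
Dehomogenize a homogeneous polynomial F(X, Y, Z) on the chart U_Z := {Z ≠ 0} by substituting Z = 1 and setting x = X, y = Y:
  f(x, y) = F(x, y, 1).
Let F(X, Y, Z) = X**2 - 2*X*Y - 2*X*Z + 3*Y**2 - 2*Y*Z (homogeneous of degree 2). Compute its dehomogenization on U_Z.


f(x, y) = x**2 - 2*x*y - 2*x + 3*y**2 - 2*y

On U_Z we set Z = 1. Each monomial c·X^i·Y^j·Z^k in F becomes c·x^i·y^j·1^k = c·x^i·y^j.
Substituting Z = 1: F(X, Y, 1) = x**2 - 2*x*y - 2*x + 3*y**2 - 2*y.
Note: deg(f) ≤ deg(F) = 2; strict inequality happens when F is divisible by Z (lost terms).


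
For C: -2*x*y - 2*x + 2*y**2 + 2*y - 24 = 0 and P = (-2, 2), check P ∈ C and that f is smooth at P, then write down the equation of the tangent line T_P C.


Tangent line at P: -6*x + 14*y - 40 = 0.

Step 1: f(-2, 2) = 0, so P lies on C.
Step 2: partial derivatives
  f_x(x, y) = -2*y - 2, f_y(x, y) = -2*x + 4*y + 2.
  f_x(P) = -6, f_y(P) = 14 (gradient nonzero, so P is smooth).
Step 3: tangent line at P: -6·(x − -2) + 14·(y − 2) = 0.
Expanding: -6*x + 14*y - 40 = 0.


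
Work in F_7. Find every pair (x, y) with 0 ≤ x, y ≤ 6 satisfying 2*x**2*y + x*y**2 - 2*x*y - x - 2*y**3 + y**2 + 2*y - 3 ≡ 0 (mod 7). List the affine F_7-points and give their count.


Affine F_7-points: {(0, 3), (2, 3), (3, 4), (3, 6), (4, 0), (4, 2), (4, 4), (5, 2), (5, 6)}; count = 9.

For each of the 49 pairs (x, y) ∈ F_7², evaluate f(x, y) mod 7. Record the zeros.
  x = 0: [0↦4, 1↦5, 2↦3, 3↦0, 4↦5, 5↦6, 6↦5]  zeros at y ∈ {3}
  x = 1: [0↦3, 1↦5, 2↦6, 3↦1, 4↦6, 5↦2, 6↦5]  zeros at y ∈ ∅
  x = 2: [0↦2, 1↦2, 2↦3, 3↦0, 4↦2, 5↦4, 6↦1]  zeros at y ∈ {3}
  x = 3: [0↦1, 1↦3, 2↦1, 3↦4, 4↦0, 5↦5, 6↦0]  zeros at y ∈ {4, 6}
  x = 4: [0↦0, 1↦1, 2↦0, 3↦6, 4↦0, 5↦5, 6↦2]  zeros at y ∈ {0, 2, 4}
  x = 5: [0↦6, 1↦3, 2↦0, 3↦6, 4↦2, 5↦4, 6↦0]  zeros at y ∈ {2, 6}
  x = 6: [0↦5, 1↦2, 2↦1, 3↦4, 4↦6, 5↦2, 6↦1]  zeros at y ∈ ∅
Collecting zeros: affine points = {(0, 3), (2, 3), (3, 4), (3, 6), (4, 0), (4, 2), (4, 4), (5, 2), (5, 6)}.
Total count |C(F_7)_aff| = 9.


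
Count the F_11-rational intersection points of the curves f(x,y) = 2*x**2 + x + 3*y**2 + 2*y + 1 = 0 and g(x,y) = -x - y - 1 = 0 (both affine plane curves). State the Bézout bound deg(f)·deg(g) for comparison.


Common zeros: ∅; count = 0; Bézout bound = 2.

deg(f) = 2, deg(g) = 1, so Bézout bound = 2.
Scan x ∈ F_11. For each x, list the y ∈ F_11 with f(x, y) ≡ 0 and those with g(x, y) ≡ 0 (mod 11); the common zeros in that column are the intersection.
  x = 0: f ≡ 0 at y ∈ {6, 8}; g ≡ 0 at y ∈ {10}; common: ∅.
  x = 1: f ≡ 0 at y ∈ {7}; g ≡ 0 at y ∈ {9}; common: ∅.
  x = 2: f ≡ 0 at y ∈ {0, 3}; g ≡ 0 at y ∈ {8}; common: ∅.
  x = 3: f ≡ 0 at y ∈ {0, 3}; g ≡ 0 at y ∈ {7}; common: ∅.
  x = 4: f ≡ 0 at y ∈ {7}; g ≡ 0 at y ∈ {6}; common: ∅.
  x = 5: f ≡ 0 at y ∈ {6, 8}; g ≡ 0 at y ∈ {5}; common: ∅.
  x = 6: f ≡ 0 at y ∈ ∅; g ≡ 0 at y ∈ {4}; common: ∅.
  x = 7: f ≡ 0 at y ∈ ∅; g ≡ 0 at y ∈ {3}; common: ∅.
  x = 8: f ≡ 0 at y ∈ ∅; g ≡ 0 at y ∈ {2}; common: ∅.
  x = 9: f ≡ 0 at y ∈ ∅; g ≡ 0 at y ∈ {1}; common: ∅.
  x = 10: f ≡ 0 at y ∈ ∅; g ≡ 0 at y ∈ {0}; common: ∅.
Collecting: common zeros = ∅, so the count is 0.
Comparison with the Bézout bound: 0 ≤ 2 = deg(f)·deg(g), as expected for curves with no common component (the affine F_11-count falls short of the bound because intersections may lie at infinity, over extension fields, or carry multiplicity).


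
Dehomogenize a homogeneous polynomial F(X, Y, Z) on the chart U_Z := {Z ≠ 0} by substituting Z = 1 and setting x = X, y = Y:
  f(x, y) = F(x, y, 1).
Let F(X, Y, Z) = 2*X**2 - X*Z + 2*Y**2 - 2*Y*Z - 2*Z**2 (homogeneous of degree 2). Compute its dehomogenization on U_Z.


f(x, y) = 2*x**2 - x + 2*y**2 - 2*y - 2

On U_Z we set Z = 1. Each monomial c·X^i·Y^j·Z^k in F becomes c·x^i·y^j·1^k = c·x^i·y^j.
Substituting Z = 1: F(X, Y, 1) = 2*x**2 - x + 2*y**2 - 2*y - 2.
Note: deg(f) ≤ deg(F) = 2; strict inequality happens when F is divisible by Z (lost terms).


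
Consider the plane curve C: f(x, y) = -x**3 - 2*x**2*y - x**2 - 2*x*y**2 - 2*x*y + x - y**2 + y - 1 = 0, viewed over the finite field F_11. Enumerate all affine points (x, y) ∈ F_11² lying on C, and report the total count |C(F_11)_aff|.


Affine F_11-points: {(2, 0), (4, 0), (4, 3), (5, 2), (10, 1), (10, 9)}; count = 6.

For each of the 121 pairs (x, y) ∈ F_11², evaluate f(x, y) mod 11. Record the zeros.
  x = 0: [0↦10, 1↦10, 2↦8, 3↦4, 4↦9, 5↦1, 6↦2, 7↦1, 8↦9, 9↦4, 10↦8]  zeros at y ∈ ∅
  x = 1: [0↦9, 1↦3, 2↦2, 3↦6, 4↦4, 5↦7, 6↦4, 7↦6, 8↦2, 9↦3, 10↦9]  zeros at y ∈ ∅
  x = 2: [0↦0, 1↦6, 2↦2, 3↦10, 4↦8, 5↦7, 6↦7, 7↦8, 8↦10, 9↦2, 10↦6]  zeros at y ∈ {0}
  x = 3: [0↦10, 1↦2, 2↦2, 3↦10, 4↦4, 5↦6, 6↦5, 7↦1, 8↦5, 9↦6, 10↦4]  zeros at y ∈ ∅
  x = 4: [0↦0, 1↦7, 2↦7, 3↦0, 4↦8, 5↦9, 6↦3, 7↦1, 8↦3, 9↦9, 10↦8]  zeros at y ∈ {0, 3}
  x = 5: [0↦8, 1↦4, 2↦0, 3↦7, 4↦3, 5↦10, 6↦6, 7↦2, 8↦9, 9↦5, 10↦1]  zeros at y ∈ {2}
  x = 6: [0↦6, 1↦9, 2↦8, 3↦3, 4↦5, 5↦3, 6↦8, 7↦9, 8↦6, 9↦10, 10↦10]  zeros at y ∈ ∅
  x = 7: [0↦10, 1↦5, 2↦3, 3↦4, 4↦8, 5↦4, 6↦3, 7↦5, 8↦10, 9↦7, 10↦7]  zeros at y ∈ ∅
  x = 8: [0↦3, 1↦8, 2↦1, 3↦4, 4↦6, 5↦7, 6↦7, 7↦6, 8↦4, 9↦1, 10↦8]  zeros at y ∈ ∅
  x = 9: [0↦1, 1↦1, 2↦7, 3↦8, 4↦4, 5↦6, 6↦3, 7↦6, 8↦4, 9↦8, 10↦7]  zeros at y ∈ ∅
  x = 10: [0↦9, 1↦0, 2↦4, 3↦10, 4↦7, 5↦6, 6↦7, 7↦10, 8↦4, 9↦0, 10↦9]  zeros at y ∈ {1, 9}
Collecting zeros: affine points = {(2, 0), (4, 0), (4, 3), (5, 2), (10, 1), (10, 9)}.
Total count |C(F_11)_aff| = 6.


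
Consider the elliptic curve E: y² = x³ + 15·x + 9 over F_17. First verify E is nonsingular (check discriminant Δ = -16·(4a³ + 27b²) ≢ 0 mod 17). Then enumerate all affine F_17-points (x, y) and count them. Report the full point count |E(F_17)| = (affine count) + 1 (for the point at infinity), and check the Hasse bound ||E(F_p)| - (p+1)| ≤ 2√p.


Affine points = {(0, 3), (0, 14), (1, 5), (1, 12), (2, 8), (2, 9), (3, 8), (3, 9), (6, 3), (6, 14), (7, 7), (7, 10), (11, 3), (11, 14), (12, 8), (12, 9), (13, 2), (13, 15)}; affine count = 18; |E(F_17)| = 19.

Discriminant check: Δ ∝ 4a³ + 27b² = 4·15³ + 27·9² = 4·3375 + 27·81 ≡ 13 (mod 17). Nonzero ⇒ E is nonsingular.
For each x ∈ F_17, compute rhs = x³ + 15·x + 9 mod 17, then count y ∈ F_17 with y² ≡ rhs.
  x = 0: rhs = 9, matching y values: 3, 14 (2 points).
  x = 1: rhs = 8, matching y values: 5, 12 (2 points).
  x = 2: rhs = 13, matching y values: 8, 9 (2 points).
  x = 3: rhs = 13, matching y values: 8, 9 (2 points).
  x = 4: rhs = 14, matching y values: none (0 points).
  x = 5: rhs = 5, matching y values: none (0 points).
  x = 6: rhs = 9, matching y values: 3, 14 (2 points).
  x = 7: rhs = 15, matching y values: 7, 10 (2 points).
  x = 8: rhs = 12, matching y values: none (0 points).
  x = 9: rhs = 6, matching y values: none (0 points).
  x = 10: rhs = 3, matching y values: none (0 points).
  x = 11: rhs = 9, matching y values: 3, 14 (2 points).
  x = 12: rhs = 13, matching y values: 8, 9 (2 points).
  x = 13: rhs = 4, matching y values: 2, 15 (2 points).
  x = 14: rhs = 5, matching y values: none (0 points).
  x = 15: rhs = 5, matching y values: none (0 points).
  x = 16: rhs = 10, matching y values: none (0 points).
Total affine count: 18.
Full point count |E(F_17)| = 18 + 1 = 19.
Hasse bound: |19 − (17+1)| = |1| = 1 ≤ 2√17 ≈ 8.2462 ✓.
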